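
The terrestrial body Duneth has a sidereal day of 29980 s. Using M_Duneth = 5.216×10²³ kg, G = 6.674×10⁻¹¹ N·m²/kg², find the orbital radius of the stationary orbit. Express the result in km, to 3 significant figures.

r_sync ≈ 9250 km

μ = GM = 6.674×10⁻¹¹ × 5.216×10²³ = 3.481×10¹³ m³/s².
A synchronous orbit has period T, so by Kepler's third law a = (μT²/4π²)^(1/3).
μT²/4π² = 3.481×10¹³ × (2.998×10⁴)² / 39.48 = 7.926×10²⁰ m³.
a = 9.254×10⁶ m = 9254.3 km.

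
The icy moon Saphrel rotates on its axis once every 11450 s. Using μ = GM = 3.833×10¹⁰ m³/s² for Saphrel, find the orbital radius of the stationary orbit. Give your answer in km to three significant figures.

r_sync ≈ 503 km

A synchronous orbit has period T, so by Kepler's third law a = (μT²/4π²)^(1/3).
μT²/4π² = 3.833×10¹⁰ × (1.145×10⁴)² / 39.48 = 1.273×10¹⁷ m³.
a = 5.030×10⁵ m = 503.03 km.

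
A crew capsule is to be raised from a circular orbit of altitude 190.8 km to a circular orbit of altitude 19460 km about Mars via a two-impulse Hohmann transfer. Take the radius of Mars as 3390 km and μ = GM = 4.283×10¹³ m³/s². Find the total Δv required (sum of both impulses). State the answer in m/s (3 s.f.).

Δv_total ≈ 1750 m/s

r₁ = 3390 + 190.8 = 3580.8 km = 3.5808×10⁶ m.
r₂ = 3390 + 19460 = 22850 km = 2.2850×10⁷ m.
Transfer ellipse a_t = (r₁ + r₂)/2 = 1.322×10⁷ m.
At r₁: circular v_c1 = √(μ/r₁) = 3458 m/s; transfer-periapsis v_p = √[μ(2/r₁ − 1/a_t)] = 4548 m/s.
Δv₁ = v_p − v_c1 = 1089 m/s.
At r₂: circular v_c2 = √(μ/r₂) = 1369 m/s; transfer-apoapsis v_a = √[μ(2/r₂ − 1/a_t)] = 712.7 m/s.
Δv₂ = v_c2 − v_a = 656.4 m/s.
Total Δv = Δv₁ + Δv₂ = 1746 m/s.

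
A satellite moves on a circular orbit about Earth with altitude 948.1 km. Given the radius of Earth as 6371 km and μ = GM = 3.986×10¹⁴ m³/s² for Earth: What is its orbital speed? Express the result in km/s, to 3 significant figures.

r = 6371 + 948.1 = 7319.1 km = 7.3191×10⁶ m.
For a circular orbit v = √(μ/r) = √(3.986×10¹⁴ / 7.319×10⁶) = √(5.446×10⁷) = 7380 m/s.
That is 7.380 km/s.

v ≈ 7.38 km/s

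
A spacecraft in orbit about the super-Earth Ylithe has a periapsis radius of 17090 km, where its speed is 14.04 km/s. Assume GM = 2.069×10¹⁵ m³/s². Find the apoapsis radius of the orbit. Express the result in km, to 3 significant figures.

apoapsis radius ≈ 74800 km

r_p = 1.709×10⁷ m.
Specific energy ε = v²/2 − μ/r = -2.250×10⁷ J/kg, so a = −μ/(2ε) = 4.597×10⁷ m.
The apsides satisfy r_p + r_a = 2a, so the apoapsis radius is 2a − r_p = 7.485×10⁷ m = 74849 km.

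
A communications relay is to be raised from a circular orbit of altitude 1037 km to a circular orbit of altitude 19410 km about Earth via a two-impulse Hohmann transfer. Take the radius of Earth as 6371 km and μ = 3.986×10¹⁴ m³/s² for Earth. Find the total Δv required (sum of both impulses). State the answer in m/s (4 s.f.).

Δv_total ≈ 3113 m/s

r₁ = 6371 + 1037 = 7408.0 km = 7.4080×10⁶ m.
r₂ = 6371 + 19410 = 25781 km = 2.5781×10⁷ m.
Transfer ellipse a_t = (r₁ + r₂)/2 = 1.659×10⁷ m.
At r₁: circular v_c1 = √(μ/r₁) = 7335 m/s; transfer-perigee v_p = √[μ(2/r₁ − 1/a_t)] = 9143 m/s.
Δv₁ = v_p − v_c1 = 1808 m/s.
At r₂: circular v_c2 = √(μ/r₂) = 3932 m/s; transfer-apogee v_a = √[μ(2/r₂ − 1/a_t)] = 2627 m/s.
Δv₂ = v_c2 − v_a = 1305 m/s.
Total Δv = Δv₁ + Δv₂ = 3113 m/s.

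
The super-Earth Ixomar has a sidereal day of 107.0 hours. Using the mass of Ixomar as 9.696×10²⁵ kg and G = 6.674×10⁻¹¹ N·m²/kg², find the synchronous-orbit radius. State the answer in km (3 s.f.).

μ = GM = 6.674×10⁻¹¹ × 9.696×10²⁵ = 6.471×10¹⁵ m³/s².
T = 107.0 hours = 3.852×10⁵ s.
A synchronous orbit has period T, so by Kepler's third law a = (μT²/4π²)^(1/3).
μT²/4π² = 6.471×10¹⁵ × (3.852×10⁵)² / 39.48 = 2.432×10²⁵ m³.
a = 2.897×10⁸ m = 2.8973×10⁵ km.

r_sync ≈ 2.90×10⁵ km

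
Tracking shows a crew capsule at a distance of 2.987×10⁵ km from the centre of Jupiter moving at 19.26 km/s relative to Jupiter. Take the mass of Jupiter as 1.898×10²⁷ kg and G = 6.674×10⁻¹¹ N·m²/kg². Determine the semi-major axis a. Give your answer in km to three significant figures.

a ≈ 2.65×10⁵ km

μ = GM = 6.674×10⁻¹¹ × 1.898×10²⁷ = 1.267×10¹⁷ m³/s².
r = 2.987×10⁸ m.
Specific orbital energy ε = v²/2 − μ/r = (19260)²/2 − 1.267×10¹⁷/2.987×10⁸ = -2.386×10⁸ J/kg.
Since ε = −μ/(2a), a = −μ/(2ε) = 2.654×10⁸ m = 2.6544×10⁵ km.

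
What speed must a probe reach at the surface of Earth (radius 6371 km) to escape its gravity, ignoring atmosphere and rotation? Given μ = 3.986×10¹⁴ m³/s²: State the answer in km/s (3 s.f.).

v_esc ≈ 11.2 km/s

r = R = 6.371×10⁶ m.
Escape speed v_esc = √(2μ/r) = √(2 × 3.986×10¹⁴ / 6.371×10⁶) = √(1.251×10⁸) = 11190 m/s.
= 11.19 km/s.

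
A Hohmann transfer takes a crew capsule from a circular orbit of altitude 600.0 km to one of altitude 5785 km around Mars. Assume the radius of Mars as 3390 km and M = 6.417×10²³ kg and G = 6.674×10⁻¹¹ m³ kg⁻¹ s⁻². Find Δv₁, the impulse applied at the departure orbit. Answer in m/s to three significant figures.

Δv ≈ 592 m/s

μ = GM = 6.674×10⁻¹¹ × 6.417×10²³ = 4.283×10¹³ m³/s².
r₁ = 3390 + 600.0 = 3990.0 km = 3.9900×10⁶ m.
r₂ = 3390 + 5785 = 9175.0 km = 9.1750×10⁶ m.
Transfer ellipse a_t = (r₁ + r₂)/2 = 6.582×10⁶ m.
At r₁: circular v_c1 = √(μ/r₁) = 3276 m/s; transfer-periapsis v_p = √[μ(2/r₁ − 1/a_t)] = 3868 m/s.
Δv₁ = v_p − v_c1 = 591.7 m/s.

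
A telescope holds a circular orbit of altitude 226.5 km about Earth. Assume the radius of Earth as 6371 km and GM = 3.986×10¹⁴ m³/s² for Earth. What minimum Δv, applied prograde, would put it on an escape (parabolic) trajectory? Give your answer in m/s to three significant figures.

Δv ≈ 3220 m/s

r = 6371 + 226.5 = 6597.5 km = 6.5975×10⁶ m.
Circular speed v_c = √(μ/r) = 7773 m/s.
Escape speed v_esc = √(2μ/r) = √2 × v_c = 10990 m/s.
Δv = v_esc − v_c = 3220 m/s.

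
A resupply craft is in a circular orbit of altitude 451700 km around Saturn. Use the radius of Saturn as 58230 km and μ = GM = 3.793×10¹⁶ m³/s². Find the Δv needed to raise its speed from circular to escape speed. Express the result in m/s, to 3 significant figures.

Δv ≈ 3570 m/s

r = 58230 + 451700 = 509930 km = 5.0993×10⁸ m.
Circular speed v_c = √(μ/r) = 8625 m/s.
Escape speed v_esc = √(2μ/r) = √2 × v_c = 12200 m/s.
Δv = v_esc − v_c = 3572 m/s.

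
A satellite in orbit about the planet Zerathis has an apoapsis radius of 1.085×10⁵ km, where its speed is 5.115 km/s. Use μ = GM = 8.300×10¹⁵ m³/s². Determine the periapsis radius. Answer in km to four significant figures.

periapsis radius ≈ 22380 km

r_a = 1.085×10⁸ m.
Specific energy ε = v²/2 − μ/r = -6.342×10⁷ J/kg, so a = −μ/(2ε) = 6.544×10⁷ m.
The apsides satisfy r_p + r_a = 2a, so the periapsis radius is 2a − r_a = 2.238×10⁷ m = 22382 km.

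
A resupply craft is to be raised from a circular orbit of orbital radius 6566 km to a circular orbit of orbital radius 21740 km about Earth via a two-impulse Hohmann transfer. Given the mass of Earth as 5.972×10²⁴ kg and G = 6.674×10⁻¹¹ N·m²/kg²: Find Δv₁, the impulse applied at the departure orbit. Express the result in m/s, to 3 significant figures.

μ = GM = 6.674×10⁻¹¹ × 5.972×10²⁴ = 3.986×10¹⁴ m³/s².
r₁ = 6566 km = 6.566×10⁶ m.
r₂ = 21740 km = 2.174×10⁷ m.
Transfer ellipse a_t = (r₁ + r₂)/2 = 1.415×10⁷ m.
At r₁: circular v_c1 = √(μ/r₁) = 7791 m/s; transfer-perigee v_p = √[μ(2/r₁ − 1/a_t)] = 9656 m/s.
Δv₁ = v_p − v_c1 = 1865 m/s.

Δv ≈ 1870 m/s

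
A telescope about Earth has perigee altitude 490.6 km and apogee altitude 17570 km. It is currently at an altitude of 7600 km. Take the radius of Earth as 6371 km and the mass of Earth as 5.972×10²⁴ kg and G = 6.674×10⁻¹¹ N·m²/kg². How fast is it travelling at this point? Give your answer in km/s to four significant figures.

μ = GM = 6.674×10⁻¹¹ × 5.972×10²⁴ = 3.986×10¹⁴ m³/s².
r_p = 6371 + 490.6 = 6861.6 km = 6.8616×10⁶ m.
r_a = 6371 + 17570 = 23941 km = 2.3941×10⁷ m.
r = 6371 + 7600 = 13971 km = 1.397×10⁷ m.
Semi-major axis a = (r_p + r_a)/2 = 15401 km = 1.540×10⁷ m.
Vis-viva: v² = μ(2/r − 1/a) = 3.986×10¹⁴ × (1.432×10⁻⁷ − 6.493×10⁻⁸) = 3.118×10⁷ m²/s².
v = 5584 m/s = 5.584 km/s.

v ≈ 5.584 km/s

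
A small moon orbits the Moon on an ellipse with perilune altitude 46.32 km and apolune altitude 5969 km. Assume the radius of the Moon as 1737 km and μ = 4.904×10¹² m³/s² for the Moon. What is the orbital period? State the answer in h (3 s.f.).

r_p = 1737 + 46.32 = 1783.3 km = 1.7833×10⁶ m.
r_a = 1737 + 5969 = 7706.0 km = 7.7060×10⁶ m.
Semi-major axis a = (r_p + r_a)/2 = (1783.3 + 7706.0)/2 = 4744.7 km = 4.745×10⁶ m.
By Kepler's third law T = 2π√(a³/μ) = 2π × 4.667×10³ = 2.932×10⁴ s.
= 8.145 h.

T ≈ 8.15 h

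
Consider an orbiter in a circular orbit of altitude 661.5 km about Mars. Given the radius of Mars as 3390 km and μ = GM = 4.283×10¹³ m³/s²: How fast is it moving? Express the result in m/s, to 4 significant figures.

r = 3390 + 661.5 = 4051.5 km = 4.0515×10⁶ m.
For a circular orbit v = √(μ/r) = √(4.283×10¹³ / 4.052×10⁶) = √(1.057×10⁷) = 3251 m/s.

v ≈ 3251 m/s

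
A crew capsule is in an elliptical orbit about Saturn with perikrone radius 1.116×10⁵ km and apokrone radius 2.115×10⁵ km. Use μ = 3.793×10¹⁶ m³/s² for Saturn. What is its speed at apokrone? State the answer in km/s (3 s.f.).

Semi-major axis a = (r_p + r_a)/2 = 1.6155×10⁵ km = 1.616×10⁸ m.
Vis-viva: v² = μ(2/r − 1/a) = 3.793×10¹⁶ × (9.456×10⁻⁹ − 6.190×10⁻⁹) = 1.239×10⁸ m²/s².
v = 11130 m/s = 11.13 km/s.

v ≈ 11.1 km/s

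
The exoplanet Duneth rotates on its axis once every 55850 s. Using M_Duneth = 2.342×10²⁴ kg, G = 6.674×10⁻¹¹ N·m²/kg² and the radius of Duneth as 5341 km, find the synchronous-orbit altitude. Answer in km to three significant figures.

h_sync ≈ 17800 km

μ = GM = 6.674×10⁻¹¹ × 2.342×10²⁴ = 1.563×10¹⁴ m³/s².
A synchronous orbit has period T, so by Kepler's third law a = (μT²/4π²)^(1/3).
μT²/4π² = 1.563×10¹⁴ × (5.585×10⁴)² / 39.48 = 1.235×10²² m³.
a = 2.311×10⁷ m = 23115 km.
Altitude h = a − R = 23115 − 5341 = 17774 km.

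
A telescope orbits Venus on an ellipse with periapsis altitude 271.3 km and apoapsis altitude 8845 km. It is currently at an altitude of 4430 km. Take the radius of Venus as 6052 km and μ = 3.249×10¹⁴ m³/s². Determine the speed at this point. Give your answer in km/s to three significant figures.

r_p = 6052 + 271.3 = 6323.3 km = 6.3233×10⁶ m.
r_a = 6052 + 8845 = 14897 km = 1.4897×10⁷ m.
r = 6052 + 4430 = 10482 km = 1.048×10⁷ m.
Semi-major axis a = (r_p + r_a)/2 = 10610 km = 1.061×10⁷ m.
Vis-viva: v² = μ(2/r − 1/a) = 3.249×10¹⁴ × (1.908×10⁻⁷ − 9.425×10⁻⁸) = 3.137×10⁷ m²/s².
v = 5601 m/s = 5.601 km/s.

v ≈ 5.60 km/s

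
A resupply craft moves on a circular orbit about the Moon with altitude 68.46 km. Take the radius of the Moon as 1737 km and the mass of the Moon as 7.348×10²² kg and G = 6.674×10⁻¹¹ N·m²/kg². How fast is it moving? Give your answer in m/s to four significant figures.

μ = GM = 6.674×10⁻¹¹ × 7.348×10²² = 4.904×10¹² m³/s².
r = 1737 + 68.46 = 1805.5 km = 1.8055×10⁶ m.
For a circular orbit v = √(μ/r) = √(4.904×10¹² / 1.805×10⁶) = √(2.716×10⁶) = 1648 m/s.

v ≈ 1648 m/s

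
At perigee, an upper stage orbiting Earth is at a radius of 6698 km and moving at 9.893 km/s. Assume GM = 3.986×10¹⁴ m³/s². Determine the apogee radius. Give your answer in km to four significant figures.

apogee radius ≈ 31000 km

r_p = 6.698×10⁶ m.
Specific energy ε = v²/2 − μ/r = -1.057×10⁷ J/kg, so a = −μ/(2ε) = 1.885×10⁷ m.
The apsides satisfy r_p + r_a = 2a, so the apogee radius is 2a − r_p = 3.100×10⁷ m = 30996 km.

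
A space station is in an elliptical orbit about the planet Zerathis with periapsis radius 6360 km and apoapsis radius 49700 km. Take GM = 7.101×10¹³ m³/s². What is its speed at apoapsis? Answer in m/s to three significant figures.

Semi-major axis a = (r_p + r_a)/2 = 28030 km = 2.803×10⁷ m.
Vis-viva: v² = μ(2/r − 1/a) = 7.101×10¹³ × (4.024×10⁻⁸ − 3.568×10⁻⁸) = 3.242×10⁵ m²/s².
v = 569.4 m/s.

v ≈ 569 m/s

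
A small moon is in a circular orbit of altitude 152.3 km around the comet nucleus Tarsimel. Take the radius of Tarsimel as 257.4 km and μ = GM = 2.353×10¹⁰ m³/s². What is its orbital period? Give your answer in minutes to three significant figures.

T ≈ 179 minutes

r = 257.4 + 152.3 = 409.70 km = 4.0970×10⁵ m.
Kepler's third law: T = 2π√(r³/μ) = 2π√((4.097×10⁵)³ / 2.353×10¹⁰).
r³/μ = 2.923×10⁶ s², so T = 2π × 1.710×10³ = 1.074×10⁴ s.
Converting: 1.074×10⁴ s ÷ 60.00 = 179.0 minutes.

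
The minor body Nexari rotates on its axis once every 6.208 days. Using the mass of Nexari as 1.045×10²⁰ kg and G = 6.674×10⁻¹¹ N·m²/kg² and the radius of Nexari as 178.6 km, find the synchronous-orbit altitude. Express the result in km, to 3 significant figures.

μ = GM = 6.674×10⁻¹¹ × 1.045×10²⁰ = 6.974×10⁹ m³/s².
T = 6.208 days = 5.364×10⁵ s.
A synchronous orbit has period T, so by Kepler's third law a = (μT²/4π²)^(1/3).
μT²/4π² = 6.974×10⁹ × (5.364×10⁵)² / 39.48 = 5.082×10¹⁹ m³.
a = 3.704×10⁶ m = 3704.2 km.
Altitude h = a − R = 3704.2 − 178.6 = 3525.6 km.

h_sync ≈ 3530 km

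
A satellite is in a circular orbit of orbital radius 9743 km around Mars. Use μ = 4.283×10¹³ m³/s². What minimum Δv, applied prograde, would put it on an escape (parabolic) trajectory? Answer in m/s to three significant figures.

r = 9743 km = 9.743×10⁶ m.
Circular speed v_c = √(μ/r) = 2097 m/s.
Escape speed v_esc = √(2μ/r) = √2 × v_c = 2965 m/s.
Δv = v_esc − v_c = 868.5 m/s.

Δv ≈ 868 m/s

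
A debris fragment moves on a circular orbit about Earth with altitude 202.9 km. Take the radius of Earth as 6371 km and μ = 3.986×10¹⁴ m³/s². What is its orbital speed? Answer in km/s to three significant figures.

r = 6371 + 202.9 = 6573.9 km = 6.5739×10⁶ m.
For a circular orbit v = √(μ/r) = √(3.986×10¹⁴ / 6.574×10⁶) = √(6.063×10⁷) = 7787 m/s.
That is 7.787 km/s.

v ≈ 7.79 km/s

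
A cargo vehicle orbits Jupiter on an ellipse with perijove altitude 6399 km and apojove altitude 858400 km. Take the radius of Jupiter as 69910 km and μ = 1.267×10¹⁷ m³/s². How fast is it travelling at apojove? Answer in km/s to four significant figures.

r_p = 69910 + 6399 = 76309 km = 7.6309×10⁷ m.
r_a = 69910 + 858400 = 928310 km = 9.2831×10⁸ m.
Semi-major axis a = (r_p + r_a)/2 = 5.0231×10⁵ km = 5.023×10⁸ m.
Vis-viva: v² = μ(2/r − 1/a) = 1.267×10¹⁷ × (2.154×10⁻⁹ − 1.991×10⁻⁹) = 2.073×10⁷ m²/s².
v = 4553 m/s = 4.553 km/s.

v ≈ 4.553 km/s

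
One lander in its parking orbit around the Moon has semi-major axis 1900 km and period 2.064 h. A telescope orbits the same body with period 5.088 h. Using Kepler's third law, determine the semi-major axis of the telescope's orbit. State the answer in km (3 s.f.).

a₂ ≈ 3470 km

Kepler's third law: a³ ∝ T², so a₂ = a₁ (T₂/T₁)^(2/3).
T₂/T₁ = 2.465, (T₂/T₁)^(2/3) = 1.825.
a₂ = 1900 × 1.825 = 3467 km.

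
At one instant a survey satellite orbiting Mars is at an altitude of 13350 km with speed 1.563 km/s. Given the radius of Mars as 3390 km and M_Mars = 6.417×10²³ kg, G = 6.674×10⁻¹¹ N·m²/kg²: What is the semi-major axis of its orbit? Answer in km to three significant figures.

a ≈ 16000 km

μ = GM = 6.674×10⁻¹¹ × 6.417×10²³ = 4.283×10¹³ m³/s².
r = 3390 + 13350 = 16740 km = 1.674×10⁷ m.
Vis-viva rearranged: 1/a = 2/r − v²/μ = 1.195×10⁻⁷ − 5.704×10⁻⁸ = 6.243×10⁻⁸ m⁻¹.
a = 1.602×10⁷ m = 16018 km.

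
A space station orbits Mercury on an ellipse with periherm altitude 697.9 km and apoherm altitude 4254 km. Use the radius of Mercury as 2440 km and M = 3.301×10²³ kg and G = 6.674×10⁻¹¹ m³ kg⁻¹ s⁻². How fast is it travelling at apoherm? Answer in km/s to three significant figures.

μ = GM = 6.674×10⁻¹¹ × 3.301×10²³ = 2.203×10¹³ m³/s².
r_p = 2440 + 697.9 = 3137.9 km = 3.1379×10⁶ m.
r_a = 2440 + 4254 = 6694.0 km = 6.6940×10⁶ m.
Semi-major axis a = (r_p + r_a)/2 = 4915.9 km = 4.916×10⁶ m.
Vis-viva: v² = μ(2/r − 1/a) = 2.203×10¹³ × (2.988×10⁻⁷ − 2.034×10⁻⁷) = 2.101×10⁶ m²/s².
v = 1449 m/s = 1.449 km/s.

v ≈ 1.45 km/s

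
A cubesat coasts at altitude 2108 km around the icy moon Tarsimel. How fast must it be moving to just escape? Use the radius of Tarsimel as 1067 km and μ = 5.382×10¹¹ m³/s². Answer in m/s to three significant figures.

v_esc ≈ 582 m/s

r = 1067 + 2108 = 3175.0 km = 3.1750×10⁶ m.
Escape speed v_esc = √(2μ/r) = √(2 × 5.382×10¹¹ / 3.175×10⁶) = √(3.390×10⁵) = 582.3 m/s.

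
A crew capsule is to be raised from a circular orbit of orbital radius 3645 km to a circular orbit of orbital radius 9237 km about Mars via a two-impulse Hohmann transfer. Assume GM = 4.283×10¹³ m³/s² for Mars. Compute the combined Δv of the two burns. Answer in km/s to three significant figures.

r₁ = 3645 km = 3.645×10⁶ m.
r₂ = 9237 km = 9.237×10⁶ m.
Transfer ellipse a_t = (r₁ + r₂)/2 = 6.441×10⁶ m.
At r₁: circular v_c1 = √(μ/r₁) = 3428 m/s; transfer-periapsis v_p = √[μ(2/r₁ − 1/a_t)] = 4105 m/s.
Δv₁ = v_p − v_c1 = 677.1 m/s.
At r₂: circular v_c2 = √(μ/r₂) = 2153 m/s; transfer-apoapsis v_a = √[μ(2/r₂ − 1/a_t)] = 1620 m/s.
Δv₂ = v_c2 − v_a = 533.4 m/s.
Total Δv = Δv₁ + Δv₂ = 1211 m/s = 1.211 km/s.

Δv_total ≈ 1.21 km/s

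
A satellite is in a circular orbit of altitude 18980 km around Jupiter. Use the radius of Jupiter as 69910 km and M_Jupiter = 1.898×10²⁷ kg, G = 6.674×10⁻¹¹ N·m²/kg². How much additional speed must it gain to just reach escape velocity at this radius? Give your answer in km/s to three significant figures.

μ = GM = 6.674×10⁻¹¹ × 1.898×10²⁷ = 1.267×10¹⁷ m³/s².
r = 69910 + 18980 = 88890 km = 8.8890×10⁷ m.
Circular speed v_c = √(μ/r) = 37750 m/s.
Escape speed v_esc = √(2μ/r) = √2 × v_c = 53390 m/s.
Δv = v_esc − v_c = 15640 m/s = 15.64 km/s.

Δv ≈ 15.6 km/s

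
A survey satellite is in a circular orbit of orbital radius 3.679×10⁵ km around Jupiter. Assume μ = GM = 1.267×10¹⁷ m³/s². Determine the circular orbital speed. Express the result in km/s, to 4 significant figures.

v ≈ 18.56 km/s

r = 3.679×10⁵ km = 3.679×10⁸ m.
For a circular orbit v = √(μ/r) = √(1.267×10¹⁷ / 3.679×10⁸) = √(3.444×10⁸) = 18560 m/s.
That is 18.56 km/s.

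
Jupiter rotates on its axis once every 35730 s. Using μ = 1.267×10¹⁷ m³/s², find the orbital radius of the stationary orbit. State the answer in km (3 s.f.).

A synchronous orbit has period T, so by Kepler's third law a = (μT²/4π²)^(1/3).
μT²/4π² = 1.267×10¹⁷ × (3.573×10⁴)² / 39.48 = 4.097×10²⁴ m³.
a = 1.600×10⁸ m = 1.6002×10⁵ km.

r_sync ≈ 1.60×10⁵ km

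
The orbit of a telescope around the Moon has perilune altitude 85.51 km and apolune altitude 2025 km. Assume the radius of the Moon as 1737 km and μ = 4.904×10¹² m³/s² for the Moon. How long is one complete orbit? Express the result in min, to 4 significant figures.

T ≈ 220.6 min

r_p = 1737 + 85.51 = 1822.5 km = 1.8225×10⁶ m.
r_a = 1737 + 2025 = 3762.0 km = 3.7620×10⁶ m.
Semi-major axis a = (r_p + r_a)/2 = (1822.5 + 3762.0)/2 = 2792.3 km = 2.792×10⁶ m.
By Kepler's third law T = 2π√(a³/μ) = 2π × 2.107×10³ = 1.324×10⁴ s.
= 220.6 min.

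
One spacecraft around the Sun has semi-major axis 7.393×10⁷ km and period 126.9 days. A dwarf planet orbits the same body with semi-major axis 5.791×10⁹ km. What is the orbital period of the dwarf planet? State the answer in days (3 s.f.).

T₂ ≈ 88000 days

Kepler's third law: T² ∝ a³, so T₂ = T₁ (a₂/a₁)^(3/2).
a₂/a₁ = 78.33, (a₂/a₁)^(3/2) = 693.3.
T₂ = 126.9 × 693.3 = 87980 days.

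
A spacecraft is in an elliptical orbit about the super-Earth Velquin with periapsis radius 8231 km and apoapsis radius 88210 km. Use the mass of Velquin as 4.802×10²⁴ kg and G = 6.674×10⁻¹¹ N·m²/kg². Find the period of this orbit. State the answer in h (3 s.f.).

μ = GM = 6.674×10⁻¹¹ × 4.802×10²⁴ = 3.205×10¹⁴ m³/s².
Semi-major axis a = (r_p + r_a)/2 = (8231.0 + 88210)/2 = 48220 km = 4.822×10⁷ m.
By Kepler's third law T = 2π√(a³/μ) = 2π × 1.870×10⁴ = 1.175×10⁵ s.
= 32.65 h.

T ≈ 32.6 h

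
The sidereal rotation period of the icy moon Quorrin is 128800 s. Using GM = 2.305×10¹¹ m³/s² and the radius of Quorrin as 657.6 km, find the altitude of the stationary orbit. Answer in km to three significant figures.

h_sync ≈ 3930 km

A synchronous orbit has period T, so by Kepler's third law a = (μT²/4π²)^(1/3).
μT²/4π² = 2.305×10¹¹ × (1.288×10⁵)² / 39.48 = 9.686×10¹⁹ m³.
a = 4.592×10⁶ m = 4592.5 km.
Altitude h = a − R = 4592.5 − 657.6 = 3934.9 km.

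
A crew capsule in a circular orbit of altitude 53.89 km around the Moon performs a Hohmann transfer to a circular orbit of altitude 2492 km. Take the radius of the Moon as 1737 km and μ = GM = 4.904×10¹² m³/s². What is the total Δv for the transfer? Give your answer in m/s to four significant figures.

r₁ = 1737 + 53.89 = 1790.9 km = 1.7909×10⁶ m.
r₂ = 1737 + 2492 = 4229.0 km = 4.2290×10⁶ m.
Transfer ellipse a_t = (r₁ + r₂)/2 = 3.010×10⁶ m.
At r₁: circular v_c1 = √(μ/r₁) = 1655 m/s; transfer-perilune v_p = √[μ(2/r₁ − 1/a_t)] = 1961 m/s.
Δv₁ = v_p − v_c1 = 306.7 m/s.
At r₂: circular v_c2 = √(μ/r₂) = 1077 m/s; transfer-apolune v_a = √[μ(2/r₂ − 1/a_t)] = 830.6 m/s.
Δv₂ = v_c2 − v_a = 246.2 m/s.
Total Δv = Δv₁ + Δv₂ = 552.9 m/s.

Δv_total ≈ 552.9 m/s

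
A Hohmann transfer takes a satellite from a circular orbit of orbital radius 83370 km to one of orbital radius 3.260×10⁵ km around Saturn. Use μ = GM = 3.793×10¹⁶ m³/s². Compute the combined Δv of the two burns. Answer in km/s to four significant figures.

Δv_total ≈ 9.491 km/s

r₁ = 83370 km = 8.337×10⁷ m.
r₂ = 3.260×10⁵ km = 3.260×10⁸ m.
Transfer ellipse a_t = (r₁ + r₂)/2 = 2.047×10⁸ m.
At r₁: circular v_c1 = √(μ/r₁) = 21330 m/s; transfer-perikrone v_p = √[μ(2/r₁ − 1/a_t)] = 26920 m/s.
Δv₁ = v_p − v_c1 = 5589 m/s.
At r₂: circular v_c2 = √(μ/r₂) = 10790 m/s; transfer-apokrone v_a = √[μ(2/r₂ − 1/a_t)] = 6884 m/s.
Δv₂ = v_c2 − v_a = 3902 m/s.
Total Δv = Δv₁ + Δv₂ = 9491 m/s = 9.491 km/s.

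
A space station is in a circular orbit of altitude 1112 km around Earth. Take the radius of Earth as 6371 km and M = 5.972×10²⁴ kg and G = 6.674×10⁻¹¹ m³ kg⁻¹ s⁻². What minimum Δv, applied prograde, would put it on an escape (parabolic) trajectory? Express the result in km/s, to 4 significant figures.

μ = GM = 6.674×10⁻¹¹ × 5.972×10²⁴ = 3.986×10¹⁴ m³/s².
r = 6371 + 1112 = 7483.0 km = 7.4830×10⁶ m.
Circular speed v_c = √(μ/r) = 7298 m/s.
Escape speed v_esc = √(2μ/r) = √2 × v_c = 10320 m/s.
Δv = v_esc − v_c = 3023 m/s = 3.023 km/s.

Δv ≈ 3.023 km/s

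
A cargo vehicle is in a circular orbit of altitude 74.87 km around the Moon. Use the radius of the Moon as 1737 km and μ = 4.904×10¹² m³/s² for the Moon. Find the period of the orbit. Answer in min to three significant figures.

r = 1737 + 74.87 = 1811.9 km = 1.8119×10⁶ m.
Kepler's third law: T = 2π√(r³/μ) = 2π√((1.812×10⁶)³ / 4.904×10¹²).
r³/μ = 1.213×10⁶ s², so T = 2π × 1.101×10³ = 6.920×10³ s.
Converting: 6.920×10³ s ÷ 60.00 = 115.3 min.

T ≈ 115 min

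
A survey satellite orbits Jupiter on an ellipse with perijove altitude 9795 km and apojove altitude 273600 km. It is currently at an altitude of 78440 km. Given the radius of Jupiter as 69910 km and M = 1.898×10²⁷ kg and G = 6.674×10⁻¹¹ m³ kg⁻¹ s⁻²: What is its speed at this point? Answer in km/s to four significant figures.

v ≈ 33.30 km/s

μ = GM = 6.674×10⁻¹¹ × 1.898×10²⁷ = 1.267×10¹⁷ m³/s².
r_p = 69910 + 9795 = 79705 km = 7.9705×10⁷ m.
r_a = 69910 + 273600 = 343510 km = 3.4351×10⁸ m.
r = 69910 + 78440 = 1.4835×10⁵ km = 1.484×10⁸ m.
Semi-major axis a = (r_p + r_a)/2 = 2.1161×10⁵ km = 2.116×10⁸ m.
Vis-viva: v² = μ(2/r − 1/a) = 1.267×10¹⁷ × (1.348×10⁻⁸ − 4.726×10⁻⁹) = 1.109×10⁹ m²/s².
v = 33300 m/s = 33.30 km/s.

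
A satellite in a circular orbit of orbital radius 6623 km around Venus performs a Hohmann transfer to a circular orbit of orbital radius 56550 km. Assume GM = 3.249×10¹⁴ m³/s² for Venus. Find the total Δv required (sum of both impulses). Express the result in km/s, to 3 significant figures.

Δv_total ≈ 3.67 km/s

r₁ = 6623 km = 6.623×10⁶ m.
r₂ = 56550 km = 5.655×10⁷ m.
Transfer ellipse a_t = (r₁ + r₂)/2 = 3.159×10⁷ m.
At r₁: circular v_c1 = √(μ/r₁) = 7004 m/s; transfer-periapsis v_p = √[μ(2/r₁ − 1/a_t)] = 9372 m/s.
Δv₁ = v_p − v_c1 = 2368 m/s.
At r₂: circular v_c2 = √(μ/r₂) = 2397 m/s; transfer-apoapsis v_a = √[μ(2/r₂ − 1/a_t)] = 1098 m/s.
Δv₂ = v_c2 − v_a = 1299 m/s.
Total Δv = Δv₁ + Δv₂ = 3667 m/s = 3.667 km/s.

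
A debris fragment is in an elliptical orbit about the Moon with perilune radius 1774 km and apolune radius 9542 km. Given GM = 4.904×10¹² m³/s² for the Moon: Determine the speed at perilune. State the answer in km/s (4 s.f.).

Semi-major axis a = (r_p + r_a)/2 = 5658.0 km = 5.658×10⁶ m.
Vis-viva: v² = μ(2/r − 1/a) = 4.904×10¹² × (1.127×10⁻⁶ − 1.767×10⁻⁷) = 4.662×10⁶ m²/s².
v = 2159 m/s = 2.159 km/s.

v ≈ 2.159 km/s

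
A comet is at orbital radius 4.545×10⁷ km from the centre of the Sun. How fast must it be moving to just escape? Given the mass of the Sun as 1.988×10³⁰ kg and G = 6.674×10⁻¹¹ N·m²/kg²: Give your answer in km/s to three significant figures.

v_esc ≈ 76.4 km/s

μ = GM = 6.674×10⁻¹¹ × 1.988×10³⁰ = 1.327×10²⁰ m³/s².
r = 4.545×10⁷ km = 4.545×10¹⁰ m.
Escape speed v_esc = √(2μ/r) = √(2 × 1.327×10²⁰ / 4.545×10¹⁰) = √(5.838×10⁹) = 76410 m/s.
= 76.41 km/s.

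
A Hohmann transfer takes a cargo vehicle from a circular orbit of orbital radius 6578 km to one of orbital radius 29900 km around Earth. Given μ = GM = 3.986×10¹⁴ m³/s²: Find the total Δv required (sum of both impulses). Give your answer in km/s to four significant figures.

Δv_total ≈ 3.641 km/s

r₁ = 6578 km = 6.578×10⁶ m.
r₂ = 29900 km = 2.990×10⁷ m.
Transfer ellipse a_t = (r₁ + r₂)/2 = 1.824×10⁷ m.
At r₁: circular v_c1 = √(μ/r₁) = 7784 m/s; transfer-perigee v_p = √[μ(2/r₁ − 1/a_t)] = 9967 m/s.
Δv₁ = v_p − v_c1 = 2182 m/s.
At r₂: circular v_c2 = √(μ/r₂) = 3651 m/s; transfer-apogee v_a = √[μ(2/r₂ − 1/a_t)] = 2193 m/s.
Δv₂ = v_c2 − v_a = 1458 m/s.
Total Δv = Δv₁ + Δv₂ = 3641 m/s = 3.641 km/s.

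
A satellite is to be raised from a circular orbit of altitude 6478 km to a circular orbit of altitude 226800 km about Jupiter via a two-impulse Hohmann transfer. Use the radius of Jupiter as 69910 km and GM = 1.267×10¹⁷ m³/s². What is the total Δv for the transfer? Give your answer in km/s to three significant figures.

Δv_total ≈ 18.1 km/s

r₁ = 69910 + 6478 = 76388 km = 7.6388×10⁷ m.
r₂ = 69910 + 226800 = 296710 km = 2.9671×10⁸ m.
Transfer ellipse a_t = (r₁ + r₂)/2 = 1.865×10⁸ m.
At r₁: circular v_c1 = √(μ/r₁) = 40730 m/s; transfer-perijove v_p = √[μ(2/r₁ − 1/a_t)] = 51360 m/s.
Δv₁ = v_p − v_c1 = 10640 m/s.
At r₂: circular v_c2 = √(μ/r₂) = 20660 m/s; transfer-apojove v_a = √[μ(2/r₂ − 1/a_t)] = 13220 m/s.
Δv₂ = v_c2 − v_a = 7441 m/s.
Total Δv = Δv₁ + Δv₂ = 18080 m/s = 18.08 km/s.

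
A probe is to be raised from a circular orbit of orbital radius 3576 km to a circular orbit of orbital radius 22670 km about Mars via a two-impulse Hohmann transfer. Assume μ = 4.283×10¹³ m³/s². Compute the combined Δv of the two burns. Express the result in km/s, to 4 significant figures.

Δv_total ≈ 1.745 km/s

r₁ = 3576 km = 3.576×10⁶ m.
r₂ = 22670 km = 2.267×10⁷ m.
Transfer ellipse a_t = (r₁ + r₂)/2 = 1.312×10⁷ m.
At r₁: circular v_c1 = √(μ/r₁) = 3461 m/s; transfer-periapsis v_p = √[μ(2/r₁ − 1/a_t)] = 4549 m/s.
Δv₁ = v_p − v_c1 = 1088 m/s.
At r₂: circular v_c2 = √(μ/r₂) = 1375 m/s; transfer-apoapsis v_a = √[μ(2/r₂ − 1/a_t)] = 717.5 m/s.
Δv₂ = v_c2 − v_a = 657.0 m/s.
Total Δv = Δv₁ + Δv₂ = 1745 m/s = 1.745 km/s.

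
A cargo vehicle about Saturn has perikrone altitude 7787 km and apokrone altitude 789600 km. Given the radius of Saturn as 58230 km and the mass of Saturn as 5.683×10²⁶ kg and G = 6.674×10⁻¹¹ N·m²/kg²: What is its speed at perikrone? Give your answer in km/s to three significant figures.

μ = GM = 6.674×10⁻¹¹ × 5.683×10²⁶ = 3.793×10¹⁶ m³/s².
r_p = 58230 + 7787 = 66017 km = 6.6017×10⁷ m.
r_a = 58230 + 789600 = 847830 km = 8.4783×10⁸ m.
Semi-major axis a = (r_p + r_a)/2 = 4.5692×10⁵ km = 4.569×10⁸ m.
Vis-viva: v² = μ(2/r − 1/a) = 3.793×10¹⁶ × (3.030×10⁻⁸ − 2.189×10⁻⁹) = 1.066×10⁹ m²/s².
v = 32650 m/s = 32.65 km/s.

v ≈ 32.7 km/s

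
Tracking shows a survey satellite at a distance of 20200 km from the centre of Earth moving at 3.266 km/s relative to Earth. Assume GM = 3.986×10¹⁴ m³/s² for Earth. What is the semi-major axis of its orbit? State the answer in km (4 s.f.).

a ≈ 13840 km

r = 2.020×10⁷ m.
Specific orbital energy ε = v²/2 − μ/r = (3266)²/2 − 3.986×10¹⁴/2.020×10⁷ = -1.440×10⁷ J/kg.
Since ε = −μ/(2a), a = −μ/(2ε) = 1.384×10⁷ m = 13841 km.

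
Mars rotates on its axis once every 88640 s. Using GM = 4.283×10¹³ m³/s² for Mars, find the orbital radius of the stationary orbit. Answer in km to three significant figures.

A synchronous orbit has period T, so by Kepler's third law a = (μT²/4π²)^(1/3).
μT²/4π² = 4.283×10¹³ × (8.864×10⁴)² / 39.48 = 8.524×10²¹ m³.
a = 2.043×10⁷ m = 20428 km.

r_sync ≈ 20400 km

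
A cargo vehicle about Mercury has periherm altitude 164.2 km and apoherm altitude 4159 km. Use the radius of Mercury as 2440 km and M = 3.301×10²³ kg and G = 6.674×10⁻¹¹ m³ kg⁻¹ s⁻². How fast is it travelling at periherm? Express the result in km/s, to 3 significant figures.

μ = GM = 6.674×10⁻¹¹ × 3.301×10²³ = 2.203×10¹³ m³/s².
r_p = 2440 + 164.2 = 2604.2 km = 2.6042×10⁶ m.
r_a = 2440 + 4159 = 6599.0 km = 6.5990×10⁶ m.
Semi-major axis a = (r_p + r_a)/2 = 4601.6 km = 4.602×10⁶ m.
Vis-viva: v² = μ(2/r − 1/a) = 2.203×10¹³ × (7.680×10⁻⁷ − 2.173×10⁻⁷) = 1.213×10⁷ m²/s².
v = 3483 m/s = 3.483 km/s.

v ≈ 3.48 km/s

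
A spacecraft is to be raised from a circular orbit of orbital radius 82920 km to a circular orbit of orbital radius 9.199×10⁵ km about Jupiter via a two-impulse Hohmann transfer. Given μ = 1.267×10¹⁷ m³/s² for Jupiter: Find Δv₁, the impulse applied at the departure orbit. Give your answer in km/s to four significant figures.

r₁ = 82920 km = 8.292×10⁷ m.
r₂ = 9.199×10⁵ km = 9.199×10⁸ m.
Transfer ellipse a_t = (r₁ + r₂)/2 = 5.014×10⁸ m.
At r₁: circular v_c1 = √(μ/r₁) = 39090 m/s; transfer-perijove v_p = √[μ(2/r₁ − 1/a_t)] = 52950 m/s.
Δv₁ = v_p − v_c1 = 13860 m/s.
= 13.86 km/s.

Δv ≈ 13.86 km/s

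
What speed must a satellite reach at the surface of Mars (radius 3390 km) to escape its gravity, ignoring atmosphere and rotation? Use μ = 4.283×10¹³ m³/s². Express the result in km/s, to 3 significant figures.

v_esc ≈ 5.03 km/s

r = R = 3.390×10⁶ m.
Escape speed v_esc = √(2μ/r) = √(2 × 4.283×10¹³ / 3.390×10⁶) = √(2.527×10⁷) = 5027 m/s.
= 5.027 km/s.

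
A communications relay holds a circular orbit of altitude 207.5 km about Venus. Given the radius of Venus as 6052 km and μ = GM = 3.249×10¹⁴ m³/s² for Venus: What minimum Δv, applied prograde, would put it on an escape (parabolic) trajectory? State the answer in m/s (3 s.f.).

Δv ≈ 2980 m/s

r = 6052 + 207.5 = 6259.5 km = 6.2595×10⁶ m.
Circular speed v_c = √(μ/r) = 7205 m/s.
Escape speed v_esc = √(2μ/r) = √2 × v_c = 10190 m/s.
Δv = v_esc − v_c = 2984 m/s.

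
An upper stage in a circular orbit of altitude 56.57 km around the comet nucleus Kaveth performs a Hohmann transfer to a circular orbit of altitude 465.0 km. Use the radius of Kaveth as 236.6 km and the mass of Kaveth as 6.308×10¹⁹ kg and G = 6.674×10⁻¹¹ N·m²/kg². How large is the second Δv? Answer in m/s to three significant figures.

Δv ≈ 18.0 m/s

μ = GM = 6.674×10⁻¹¹ × 6.308×10¹⁹ = 4.210×10⁹ m³/s².
r₁ = 236.6 + 56.57 = 293.17 km = 2.9317×10⁵ m.
r₂ = 236.6 + 465.0 = 701.60 km = 7.0160×10⁵ m.
Transfer ellipse a_t = (r₁ + r₂)/2 = 4.974×10⁵ m.
At r₁: circular v_c1 = √(μ/r₁) = 119.8 m/s; transfer-periapsis v_p = √[μ(2/r₁ − 1/a_t)] = 142.3 m/s.
At r₂: circular v_c2 = √(μ/r₂) = 77.46 m/s; transfer-apoapsis v_a = √[μ(2/r₂ − 1/a_t)] = 59.47 m/s.
Δv₂ = v_c2 − v_a = 17.99 m/s.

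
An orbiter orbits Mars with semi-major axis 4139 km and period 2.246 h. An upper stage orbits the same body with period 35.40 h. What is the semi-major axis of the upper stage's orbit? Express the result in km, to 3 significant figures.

Kepler's third law: a³ ∝ T², so a₂ = a₁ (T₂/T₁)^(2/3).
T₂/T₁ = 15.76, (T₂/T₁)^(2/3) = 6.286.
a₂ = 4139 × 6.286 = 26020 km.

a₂ ≈ 26000 km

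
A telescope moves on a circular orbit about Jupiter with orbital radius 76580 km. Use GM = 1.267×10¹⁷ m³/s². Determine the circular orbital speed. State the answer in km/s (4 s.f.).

v ≈ 40.68 km/s

r = 76580 km = 7.658×10⁷ m.
For a circular orbit v = √(μ/r) = √(1.267×10¹⁷ / 7.658×10⁷) = √(1.654×10⁹) = 40680 m/s.
That is 40.68 km/s.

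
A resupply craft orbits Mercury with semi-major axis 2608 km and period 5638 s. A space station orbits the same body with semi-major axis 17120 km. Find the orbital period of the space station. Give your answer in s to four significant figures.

Kepler's third law: T² ∝ a³, so T₂ = T₁ (a₂/a₁)^(3/2).
a₂/a₁ = 6.564, (a₂/a₁)^(3/2) = 16.82.
T₂ = 5638 × 16.82 = 94820 s.

T₂ ≈ 94820 s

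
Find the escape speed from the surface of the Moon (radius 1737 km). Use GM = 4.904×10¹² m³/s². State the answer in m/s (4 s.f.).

r = R = 1.737×10⁶ m.
Escape speed v_esc = √(2μ/r) = √(2 × 4.904×10¹² / 1.737×10⁶) = √(5.647×10⁶) = 2376 m/s.

v_esc ≈ 2376 m/s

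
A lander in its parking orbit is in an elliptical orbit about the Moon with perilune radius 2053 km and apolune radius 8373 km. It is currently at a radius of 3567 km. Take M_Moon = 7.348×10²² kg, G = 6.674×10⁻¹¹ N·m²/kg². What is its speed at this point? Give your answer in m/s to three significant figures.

μ = GM = 6.674×10⁻¹¹ × 7.348×10²² = 4.904×10¹² m³/s².
Semi-major axis a = (r_p + r_a)/2 = 5213.0 km = 5.213×10⁶ m.
Vis-viva: v² = μ(2/r − 1/a) = 4.904×10¹² × (5.607×10⁻⁷ − 1.918×10⁻⁷) = 1.809×10⁶ m²/s².
v = 1345 m/s.

v ≈ 1340 m/s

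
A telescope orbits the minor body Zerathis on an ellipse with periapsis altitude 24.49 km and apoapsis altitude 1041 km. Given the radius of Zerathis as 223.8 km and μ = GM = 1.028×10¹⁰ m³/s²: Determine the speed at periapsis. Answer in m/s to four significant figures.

r_p = 223.8 + 24.49 = 248.29 km = 2.4829×10⁵ m.
r_a = 223.8 + 1041 = 1264.8 km = 1.2648×10⁶ m.
Semi-major axis a = (r_p + r_a)/2 = 756.54 km = 7.565×10⁵ m.
Vis-viva: v² = μ(2/r − 1/a) = 1.028×10¹⁰ × (8.055×10⁻⁶ − 1.322×10⁻⁶) = 6.922×10⁴ m²/s².
v = 263.1 m/s.

v ≈ 263.1 m/s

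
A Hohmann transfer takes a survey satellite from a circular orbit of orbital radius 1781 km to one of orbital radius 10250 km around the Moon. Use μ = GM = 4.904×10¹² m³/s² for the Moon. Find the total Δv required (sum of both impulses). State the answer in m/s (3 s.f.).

r₁ = 1781 km = 1.781×10⁶ m.
r₂ = 10250 km = 1.025×10⁷ m.
Transfer ellipse a_t = (r₁ + r₂)/2 = 6.016×10⁶ m.
At r₁: circular v_c1 = √(μ/r₁) = 1659 m/s; transfer-perilune v_p = √[μ(2/r₁ − 1/a_t)] = 2166 m/s.
Δv₁ = v_p − v_c1 = 506.7 m/s.
At r₂: circular v_c2 = √(μ/r₂) = 691.7 m/s; transfer-apolune v_a = √[μ(2/r₂ − 1/a_t)] = 376.4 m/s.
Δv₂ = v_c2 − v_a = 315.3 m/s.
Total Δv = Δv₁ + Δv₂ = 822.0 m/s.

Δv_total ≈ 822 m/s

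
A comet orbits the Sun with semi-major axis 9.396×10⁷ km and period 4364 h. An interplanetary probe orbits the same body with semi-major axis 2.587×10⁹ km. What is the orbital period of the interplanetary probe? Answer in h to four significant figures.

Kepler's third law: T² ∝ a³, so T₂ = T₁ (a₂/a₁)^(3/2).
a₂/a₁ = 27.53, (a₂/a₁)^(3/2) = 144.5.
T₂ = 4364 × 144.5 = 6.305×10⁵ h.

T₂ ≈ 6.305×10⁵ h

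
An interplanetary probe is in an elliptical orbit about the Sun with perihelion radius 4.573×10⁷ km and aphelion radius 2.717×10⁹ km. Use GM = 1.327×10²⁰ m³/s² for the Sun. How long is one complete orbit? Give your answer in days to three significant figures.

Semi-major axis a = (r_p + r_a)/2 = (4.5730×10⁷ + 2.7170×10⁹)/2 = 1.3814×10⁹ km = 1.381×10¹² m.
By Kepler's third law T = 2π√(a³/μ) = 2π × 1.409×10⁸ = 8.855×10⁸ s.
= 10250 days.

T ≈ 10200 days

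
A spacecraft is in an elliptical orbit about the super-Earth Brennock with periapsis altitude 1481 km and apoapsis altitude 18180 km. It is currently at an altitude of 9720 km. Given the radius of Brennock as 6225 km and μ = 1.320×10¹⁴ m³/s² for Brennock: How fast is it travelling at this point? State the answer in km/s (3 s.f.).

v ≈ 2.89 km/s

r_p = 6225 + 1481 = 7706.0 km = 7.7060×10⁶ m.
r_a = 6225 + 18180 = 24405 km = 2.4405×10⁷ m.
r = 6225 + 9720 = 15945 km = 1.594×10⁷ m.
Semi-major axis a = (r_p + r_a)/2 = 16056 km = 1.606×10⁷ m.
Vis-viva: v² = μ(2/r − 1/a) = 1.320×10¹⁴ × (1.254×10⁻⁷ − 6.228×10⁻⁸) = 8.335×10⁶ m²/s².
v = 2887 m/s = 2.887 km/s.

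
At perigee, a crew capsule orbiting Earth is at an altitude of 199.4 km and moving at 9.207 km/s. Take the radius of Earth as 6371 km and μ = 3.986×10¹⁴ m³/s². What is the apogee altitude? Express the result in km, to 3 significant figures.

r_p = 6371 + 199.4 = 6570.4 km = 6.570×10⁶ m.
Specific energy ε = v²/2 − μ/r = -1.828×10⁷ J/kg, so a = −μ/(2ε) = 1.090×10⁷ m.
The apsides satisfy r_p + r_a = 2a, so the apogee radius is 2a − r_p = 1.523×10⁷ m = 15233 km.
Apogee altitude = 15233 − 6371 = 8862.0 km.

apogee altitude ≈ 8860 km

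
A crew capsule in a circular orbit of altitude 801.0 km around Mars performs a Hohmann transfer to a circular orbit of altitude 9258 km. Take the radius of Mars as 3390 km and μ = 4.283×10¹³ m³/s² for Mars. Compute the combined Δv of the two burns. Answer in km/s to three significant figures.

r₁ = 3390 + 801.0 = 4191.0 km = 4.1910×10⁶ m.
r₂ = 3390 + 9258 = 12648 km = 1.2648×10⁷ m.
Transfer ellipse a_t = (r₁ + r₂)/2 = 8.420×10⁶ m.
At r₁: circular v_c1 = √(μ/r₁) = 3197 m/s; transfer-periapsis v_p = √[μ(2/r₁ − 1/a_t)] = 3918 m/s.
Δv₁ = v_p − v_c1 = 721.4 m/s.
At r₂: circular v_c2 = √(μ/r₂) = 1840 m/s; transfer-apoapsis v_a = √[μ(2/r₂ − 1/a_t)] = 1298 m/s.
Δv₂ = v_c2 − v_a = 541.9 m/s.
Total Δv = Δv₁ + Δv₂ = 1263 m/s = 1.263 km/s.

Δv_total ≈ 1.26 km/s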